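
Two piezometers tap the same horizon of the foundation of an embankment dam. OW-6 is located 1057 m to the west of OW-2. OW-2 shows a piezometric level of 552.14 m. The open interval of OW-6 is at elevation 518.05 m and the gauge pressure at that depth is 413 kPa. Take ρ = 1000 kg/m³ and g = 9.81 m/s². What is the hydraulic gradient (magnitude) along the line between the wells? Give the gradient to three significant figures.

Total head at OW-2: h = 552.14 m (water level in the piezometer is the total head).
Pressure head at OW-6: ψ = P/(ρg) = 413×1000 / (1000 × 9.81) = 42.10 m.
Total head at OW-6: h = z + ψ = 518.05 + 42.10 = 560.15 m.
Head difference: h(OW-2) − h(OW-6) = 552.14 − 560.15 = -8.01 m.
Hydraulic gradient: i = |Δh| / L = 8.01 / 1057 = 0.00758.

i ≈ 0.00758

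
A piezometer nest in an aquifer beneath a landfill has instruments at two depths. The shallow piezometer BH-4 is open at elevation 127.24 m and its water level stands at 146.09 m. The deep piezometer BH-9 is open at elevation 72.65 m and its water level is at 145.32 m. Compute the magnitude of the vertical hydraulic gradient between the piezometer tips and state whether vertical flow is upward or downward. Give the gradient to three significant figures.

Total head at BH-4: h = 146.09 m (water level in the standpipe).
Total head at BH-9: h = 145.32 m.
Δh = h(BH-4) − h(BH-9) = 146.09 − 145.32 = 0.77 m.
Vertical separation Δz = 127.24 − 72.65 = 54.59 m.
|i_v| = |Δh| / Δz = 0.77 / 54.59 = 0.0141.
Head is higher in the shallow piezometer, so vertical flow is downward (recharge condition).

|i_v| ≈ 0.0141; vertical flow is downward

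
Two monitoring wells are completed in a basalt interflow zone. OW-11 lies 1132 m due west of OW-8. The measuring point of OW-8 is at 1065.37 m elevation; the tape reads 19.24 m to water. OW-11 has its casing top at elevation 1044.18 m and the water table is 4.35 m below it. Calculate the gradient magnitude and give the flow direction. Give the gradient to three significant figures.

Total head at OW-8: h = 1065.37 − 19.24 = 1046.13 m.
Total head at OW-11: h = 1044.18 − 4.35 = 1039.83 m.
Head difference: h(OW-8) − h(OW-11) = 1046.13 − 1039.83 = 6.30 m.
Hydraulic gradient: i = |Δh| / L = 6.30 / 1132 = 0.00557.
Flow is from higher to lower head: from OW-8 toward OW-11, i.e. toward the west.

i ≈ 0.00557; groundwater flows toward the west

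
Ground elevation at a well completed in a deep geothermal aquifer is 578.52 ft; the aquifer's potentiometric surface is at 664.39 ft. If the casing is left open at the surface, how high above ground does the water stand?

Water rises to the potentiometric surface, so the rise above ground = 664.39 − 578.52 = 85.87 ft.

≈ 85.87 ft above ground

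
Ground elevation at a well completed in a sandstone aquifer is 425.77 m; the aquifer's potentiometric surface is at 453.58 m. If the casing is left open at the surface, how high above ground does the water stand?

≈ 27.81 m above ground

Water rises to the potentiometric surface, so the rise above ground = 453.58 − 425.77 = 27.81 m.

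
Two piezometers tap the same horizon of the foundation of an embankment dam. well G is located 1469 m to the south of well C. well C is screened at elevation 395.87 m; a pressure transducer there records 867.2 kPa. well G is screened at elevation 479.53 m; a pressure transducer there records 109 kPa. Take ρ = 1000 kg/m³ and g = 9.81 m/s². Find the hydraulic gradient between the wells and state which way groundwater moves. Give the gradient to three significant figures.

i ≈ 0.00434; groundwater flows toward the north

Pressure head at well C: ψ = P/(ρg) = 867.2×1000 / (1000 × 9.81) = 88.40 m.
Total head at well C: h = z + ψ = 395.87 + 88.40 = 484.27 m.
Pressure head at well G: ψ = P/(ρg) = 109×1000 / (1000 × 9.81) = 11.11 m.
Total head at well G: h = z + ψ = 479.53 + 11.11 = 490.64 m.
Head difference: h(well C) − h(well G) = 484.27 − 490.64 = -6.37 m.
Hydraulic gradient: i = |Δh| / L = 6.37 / 1469 = 0.00434.
Flow is from higher to lower head: from well G toward well C, i.e. toward the north.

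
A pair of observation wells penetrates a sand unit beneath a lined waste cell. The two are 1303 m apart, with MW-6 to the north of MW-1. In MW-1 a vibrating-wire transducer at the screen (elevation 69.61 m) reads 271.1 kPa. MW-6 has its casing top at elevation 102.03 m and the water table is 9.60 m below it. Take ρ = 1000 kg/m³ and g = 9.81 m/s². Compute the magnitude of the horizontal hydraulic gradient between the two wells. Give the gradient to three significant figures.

Pressure head at MW-1: ψ = P/(ρg) = 271.1×1000 / (1000 × 9.81) = 27.64 m.
Total head at MW-1: h = z + ψ = 69.61 + 27.64 = 97.25 m.
Total head at MW-6: h = 102.03 − 9.60 = 92.43 m.
Head difference: h(MW-1) − h(MW-6) = 97.25 − 92.43 = 4.82 m.
Hydraulic gradient: i = |Δh| / L = 4.82 / 1303 = 0.00370.

i ≈ 0.00370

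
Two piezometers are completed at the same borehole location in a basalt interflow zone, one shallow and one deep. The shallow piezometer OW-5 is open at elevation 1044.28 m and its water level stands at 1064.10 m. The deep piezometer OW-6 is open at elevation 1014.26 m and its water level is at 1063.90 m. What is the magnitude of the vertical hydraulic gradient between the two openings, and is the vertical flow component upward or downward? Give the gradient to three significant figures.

Total head at OW-5: h = 1064.10 m (water level in the standpipe).
Total head at OW-6: h = 1063.90 m.
Δh = h(OW-5) − h(OW-6) = 1064.10 − 1063.90 = 0.20 m.
Vertical separation Δz = 1044.28 − 1014.26 = 30.02 m.
|i_v| = |Δh| / Δz = 0.20 / 30.02 = 0.00666.
Head is higher in the shallow piezometer, so vertical flow is downward (recharge condition).

|i_v| ≈ 0.00666; vertical flow is downward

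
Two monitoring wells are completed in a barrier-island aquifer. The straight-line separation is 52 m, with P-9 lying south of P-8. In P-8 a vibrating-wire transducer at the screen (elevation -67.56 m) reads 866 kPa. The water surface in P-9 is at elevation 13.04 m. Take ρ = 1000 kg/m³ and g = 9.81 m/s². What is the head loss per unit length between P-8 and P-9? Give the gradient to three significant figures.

Pressure head at P-8: ψ = P/(ρg) = 866×1000 / (1000 × 9.81) = 88.28 m.
Total head at P-8: h = z + ψ = -67.56 + 88.28 = 20.72 m.
Total head at P-9: h = 13.04 m (water level in the piezometer is the total head).
Head difference: h(P-8) − h(P-9) = 20.72 − 13.04 = 7.68 m.
Hydraulic gradient: i = |Δh| / L = 7.68 / 52 = 0.148.

i ≈ 0.148 m/m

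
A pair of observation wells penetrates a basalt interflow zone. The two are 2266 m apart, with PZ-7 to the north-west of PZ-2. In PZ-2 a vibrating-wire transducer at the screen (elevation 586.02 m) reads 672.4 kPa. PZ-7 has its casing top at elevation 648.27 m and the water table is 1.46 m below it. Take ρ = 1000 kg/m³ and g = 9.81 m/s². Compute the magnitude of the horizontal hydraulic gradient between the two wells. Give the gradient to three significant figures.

Pressure head at PZ-2: ψ = P/(ρg) = 672.4×1000 / (1000 × 9.81) = 68.54 m.
Total head at PZ-2: h = z + ψ = 586.02 + 68.54 = 654.56 m.
Total head at PZ-7: h = 648.27 − 1.46 = 646.81 m.
Head difference: h(PZ-2) − h(PZ-7) = 654.56 − 646.81 = 7.75 m.
Hydraulic gradient: i = |Δh| / L = 7.75 / 2266 = 0.00342.

i ≈ 0.00342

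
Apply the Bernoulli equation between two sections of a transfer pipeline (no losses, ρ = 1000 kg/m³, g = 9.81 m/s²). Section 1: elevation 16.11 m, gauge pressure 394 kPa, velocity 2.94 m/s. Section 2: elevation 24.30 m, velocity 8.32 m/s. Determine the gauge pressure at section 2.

Pressure head at 1: ψ₁ = P₁/(ρg) = 394×1000 / (1000 × 9.81) = 40.16 m.
Velocity heads: v₁²/2g = 2.94²/19.62 = 0.441 m; v₂²/2g = 8.32²/19.62 = 3.528 m.
Total head H = z₁ + ψ₁ + v₁²/2g = 16.11 + 40.16 + 0.441 = 56.71 m.
ψ₂ = H − z₂ − v₂²/2g = 56.71 − 24.30 − 3.528 = 28.88 m.
P₂ = ρgψ₂ = 1000 × 9.81 × 28.88 ≈ 283 kPa.

P₂ ≈ 283 kPa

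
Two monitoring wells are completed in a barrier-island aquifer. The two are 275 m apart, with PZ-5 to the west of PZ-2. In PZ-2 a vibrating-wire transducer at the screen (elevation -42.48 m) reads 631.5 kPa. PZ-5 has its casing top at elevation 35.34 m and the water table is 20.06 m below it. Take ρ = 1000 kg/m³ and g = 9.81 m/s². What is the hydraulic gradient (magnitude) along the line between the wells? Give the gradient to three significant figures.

i ≈ 0.0240

Pressure head at PZ-2: ψ = P/(ρg) = 631.5×1000 / (1000 × 9.81) = 64.37 m.
Total head at PZ-2: h = z + ψ = -42.48 + 64.37 = 21.89 m.
Total head at PZ-5: h = 35.34 − 20.06 = 15.28 m.
Head difference: h(PZ-2) − h(PZ-5) = 21.89 − 15.28 = 6.61 m.
Hydraulic gradient: i = |Δh| / L = 6.61 / 275 = 0.0240.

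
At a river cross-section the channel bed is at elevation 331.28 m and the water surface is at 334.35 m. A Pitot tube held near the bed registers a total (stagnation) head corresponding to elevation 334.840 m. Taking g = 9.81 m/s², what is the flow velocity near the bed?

v ≈ 3.10 m/s

Near the bed, under hydrostatic conditions, the piezometric head (z + ψ) equals the free-surface elevation, 334.35 m.
Velocity head = total − piezometric = 334.840 − 334.35 = 0.490 m.
v = √(2g·h_v) = √(2 × 9.81 × 0.490) = 3.10 m/s.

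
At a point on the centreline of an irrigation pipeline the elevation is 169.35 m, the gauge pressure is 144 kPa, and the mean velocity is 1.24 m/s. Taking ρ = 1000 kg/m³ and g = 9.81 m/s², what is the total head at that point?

Pressure head ψ = P/(ρg) = 144×1000 / (1000 × 9.81) = 14.68 m.
Velocity head = v²/(2g) = 1.24² / (2 × 9.81) = 0.078 m.
h = z + ψ + v²/(2g) = 169.35 + 14.68 + 0.078 = 184.11 m.

h ≈ 184.11 m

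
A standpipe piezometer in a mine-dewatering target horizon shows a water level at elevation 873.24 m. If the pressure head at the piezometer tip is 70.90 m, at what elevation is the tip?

z ≈ 802.34 m

z = h − ψ = 873.24 − 70.90 = 802.34 m.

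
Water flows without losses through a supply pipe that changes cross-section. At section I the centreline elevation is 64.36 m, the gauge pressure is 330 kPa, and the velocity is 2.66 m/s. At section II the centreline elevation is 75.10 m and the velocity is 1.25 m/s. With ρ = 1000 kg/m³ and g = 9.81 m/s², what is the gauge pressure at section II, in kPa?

Pressure head at I: ψ₁ = P₁/(ρg) = 330×1000 / (1000 × 9.81) = 33.64 m.
Velocity heads: v₁²/2g = 2.66²/19.62 = 0.361 m; v₂²/2g = 1.25²/19.62 = 0.080 m.
Total head H = z₁ + ψ₁ + v₁²/2g = 64.36 + 33.64 + 0.361 = 98.36 m.
ψ₂ = H − z₂ − v₂²/2g = 98.36 − 75.10 − 0.080 = 23.18 m.
P₂ = ρgψ₂ = 1000 × 9.81 × 23.18 ≈ 227 kPa.

P₂ ≈ 227 kPa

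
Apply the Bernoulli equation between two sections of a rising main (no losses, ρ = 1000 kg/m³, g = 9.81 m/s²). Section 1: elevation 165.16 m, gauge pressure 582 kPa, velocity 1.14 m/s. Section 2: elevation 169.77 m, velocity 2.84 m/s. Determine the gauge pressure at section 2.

P₂ ≈ 533 kPa

Pressure head at 1: ψ₁ = P₁/(ρg) = 582×1000 / (1000 × 9.81) = 59.33 m.
Velocity heads: v₁²/2g = 1.14²/19.62 = 0.066 m; v₂²/2g = 2.84²/19.62 = 0.411 m.
Total head H = z₁ + ψ₁ + v₁²/2g = 165.16 + 59.33 + 0.066 = 224.56 m.
ψ₂ = H − z₂ − v₂²/2g = 224.56 − 169.77 − 0.411 = 54.38 m.
P₂ = ρgψ₂ = 1000 × 9.81 × 54.38 ≈ 533 kPa.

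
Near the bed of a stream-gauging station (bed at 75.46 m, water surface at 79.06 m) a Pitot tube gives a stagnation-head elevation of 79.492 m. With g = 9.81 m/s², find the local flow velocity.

v ≈ 2.91 m/s

Near the bed, under hydrostatic conditions, the piezometric head (z + ψ) equals the free-surface elevation, 79.06 m.
Velocity head = total − piezometric = 79.492 − 79.06 = 0.432 m.
v = √(2g·h_v) = √(2 × 9.81 × 0.432) = 2.91 m/s.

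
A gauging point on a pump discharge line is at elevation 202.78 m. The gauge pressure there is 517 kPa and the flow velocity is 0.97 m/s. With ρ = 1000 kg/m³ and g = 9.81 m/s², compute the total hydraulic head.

Pressure head ψ = P/(ρg) = 517×1000 / (1000 × 9.81) = 52.70 m.
Velocity head = v²/(2g) = 0.97² / (2 × 9.81) = 0.048 m.
h = z + ψ + v²/(2g) = 202.78 + 52.70 + 0.048 = 255.53 m.

h ≈ 255.53 m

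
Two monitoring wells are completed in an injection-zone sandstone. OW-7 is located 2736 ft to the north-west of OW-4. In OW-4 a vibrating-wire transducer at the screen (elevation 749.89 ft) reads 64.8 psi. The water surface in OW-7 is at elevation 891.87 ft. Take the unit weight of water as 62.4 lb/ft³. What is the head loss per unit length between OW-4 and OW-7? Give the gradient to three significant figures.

i ≈ 0.00276 ft/ft

Pressure head at OW-4: ψ = 144·P/γ = 144 × 64.8 / 62.4 = 149.54 ft.
Total head at OW-4: h = z + ψ = 749.89 + 149.54 = 899.43 ft.
Total head at OW-7: h = 891.87 ft (water level in the piezometer is the total head).
Head difference: h(OW-4) − h(OW-7) = 899.43 − 891.87 = 7.56 ft.
Hydraulic gradient: i = |Δh| / L = 7.56 / 2736 = 0.00276.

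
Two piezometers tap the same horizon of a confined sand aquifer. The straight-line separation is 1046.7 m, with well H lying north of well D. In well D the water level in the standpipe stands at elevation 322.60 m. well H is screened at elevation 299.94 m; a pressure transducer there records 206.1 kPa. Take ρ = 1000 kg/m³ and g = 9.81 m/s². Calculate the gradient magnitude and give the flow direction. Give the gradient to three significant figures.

i ≈ 0.00158; groundwater flows toward the north

Total head at well D: h = 322.60 m (water level in the piezometer is the total head).
Pressure head at well H: ψ = P/(ρg) = 206.1×1000 / (1000 × 9.81) = 21.01 m.
Total head at well H: h = z + ψ = 299.94 + 21.01 = 320.95 m.
Head difference: h(well D) − h(well H) = 322.60 − 320.95 = 1.65 m.
Hydraulic gradient: i = |Δh| / L = 1.65 / 1046.7 = 0.00158.
Flow is from higher to lower head: from well D toward well H, i.e. toward the north.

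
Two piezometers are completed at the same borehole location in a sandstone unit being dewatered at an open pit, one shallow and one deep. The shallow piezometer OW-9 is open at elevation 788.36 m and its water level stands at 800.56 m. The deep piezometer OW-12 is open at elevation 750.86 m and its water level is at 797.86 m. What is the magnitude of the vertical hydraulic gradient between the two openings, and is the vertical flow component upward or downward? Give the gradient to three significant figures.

|i_v| ≈ 0.0720; vertical flow is downward

Total head at OW-9: h = 800.56 m (water level in the standpipe).
Total head at OW-12: h = 797.86 m.
Δh = h(OW-9) − h(OW-12) = 800.56 − 797.86 = 2.70 m.
Vertical separation Δz = 788.36 − 750.86 = 37.50 m.
|i_v| = |Δh| / Δz = 2.70 / 37.50 = 0.0720.
Head is higher in the shallow piezometer, so vertical flow is downward (recharge condition).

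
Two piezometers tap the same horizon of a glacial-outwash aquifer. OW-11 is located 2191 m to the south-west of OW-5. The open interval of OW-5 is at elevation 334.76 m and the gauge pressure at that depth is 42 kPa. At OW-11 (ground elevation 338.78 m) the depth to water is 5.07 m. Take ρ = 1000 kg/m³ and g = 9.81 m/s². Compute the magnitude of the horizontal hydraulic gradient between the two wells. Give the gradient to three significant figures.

i ≈ 0.00243

Pressure head at OW-5: ψ = P/(ρg) = 42×1000 / (1000 × 9.81) = 4.28 m.
Total head at OW-5: h = z + ψ = 334.76 + 4.28 = 339.04 m.
Total head at OW-11: h = 338.78 − 5.07 = 333.71 m.
Head difference: h(OW-5) − h(OW-11) = 339.04 − 333.71 = 5.33 m.
Hydraulic gradient: i = |Δh| / L = 5.33 / 2191 = 0.00243.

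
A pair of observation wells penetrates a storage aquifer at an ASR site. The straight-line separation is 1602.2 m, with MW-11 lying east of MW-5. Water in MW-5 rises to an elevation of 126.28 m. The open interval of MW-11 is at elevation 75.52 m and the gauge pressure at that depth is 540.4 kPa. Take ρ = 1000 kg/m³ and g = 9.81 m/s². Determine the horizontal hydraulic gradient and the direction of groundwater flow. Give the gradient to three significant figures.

i ≈ 0.00270; groundwater flows toward the west

Total head at MW-5: h = 126.28 m (water level in the piezometer is the total head).
Pressure head at MW-11: ψ = P/(ρg) = 540.4×1000 / (1000 × 9.81) = 55.09 m.
Total head at MW-11: h = z + ψ = 75.52 + 55.09 = 130.61 m.
Head difference: h(MW-5) − h(MW-11) = 126.28 − 130.61 = -4.33 m.
Hydraulic gradient: i = |Δh| / L = 4.33 / 1602.2 = 0.00270.
Flow is from higher to lower head: from MW-11 toward MW-5, i.e. toward the west.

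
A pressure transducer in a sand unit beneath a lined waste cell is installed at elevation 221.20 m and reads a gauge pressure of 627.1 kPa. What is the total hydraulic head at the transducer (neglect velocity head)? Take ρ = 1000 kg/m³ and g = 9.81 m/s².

h ≈ 285.12 m

ψ = P/(ρg) = 627.1×1000 / (1000 × 9.81) = 63.92 m.
h = z + ψ = 221.20 + 63.92 = 285.12 m.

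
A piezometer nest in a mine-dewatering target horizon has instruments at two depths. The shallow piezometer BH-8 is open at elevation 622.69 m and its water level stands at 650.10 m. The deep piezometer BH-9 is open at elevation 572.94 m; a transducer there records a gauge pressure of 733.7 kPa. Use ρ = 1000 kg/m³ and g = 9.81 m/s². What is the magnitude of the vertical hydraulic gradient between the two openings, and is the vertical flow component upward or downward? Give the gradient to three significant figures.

|i_v| ≈ 0.0476; vertical flow is downward

Total head at BH-8: h = 650.10 m (water level in the standpipe).
Pressure head at BH-9: ψ = P/(ρg) = 733.7×1000 / (1000 × 9.81) = 74.79 m.
Total head at BH-9: h = z + ψ = 572.94 + 74.79 = 647.73 m.
Δh = h(BH-8) − h(BH-9) = 650.10 − 647.73 = 2.37 m.
Vertical separation Δz = 622.69 − 572.94 = 49.75 m.
|i_v| = |Δh| / Δz = 2.37 / 49.75 = 0.0476.
Head is higher in the shallow piezometer, so vertical flow is downward (recharge condition).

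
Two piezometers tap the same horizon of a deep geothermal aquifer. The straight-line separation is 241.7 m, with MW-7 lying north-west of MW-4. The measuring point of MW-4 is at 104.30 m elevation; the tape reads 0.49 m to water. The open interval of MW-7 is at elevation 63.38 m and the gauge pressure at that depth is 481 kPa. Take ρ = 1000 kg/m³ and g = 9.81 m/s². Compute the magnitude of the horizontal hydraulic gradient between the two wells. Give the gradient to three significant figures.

Total head at MW-4: h = 104.30 − 0.49 = 103.81 m.
Pressure head at MW-7: ψ = P/(ρg) = 481×1000 / (1000 × 9.81) = 49.03 m.
Total head at MW-7: h = z + ψ = 63.38 + 49.03 = 112.41 m.
Head difference: h(MW-4) − h(MW-7) = 103.81 − 112.41 = -8.60 m.
Hydraulic gradient: i = |Δh| / L = 8.60 / 241.7 = 0.0356.

i ≈ 0.0356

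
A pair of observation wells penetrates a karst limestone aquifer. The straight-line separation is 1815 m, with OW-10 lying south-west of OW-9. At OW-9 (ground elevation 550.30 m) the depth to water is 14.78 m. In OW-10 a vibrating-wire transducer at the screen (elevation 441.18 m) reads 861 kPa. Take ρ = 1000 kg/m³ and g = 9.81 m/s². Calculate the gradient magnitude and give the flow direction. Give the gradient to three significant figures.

Total head at OW-9: h = 550.30 − 14.78 = 535.52 m.
Pressure head at OW-10: ψ = P/(ρg) = 861×1000 / (1000 × 9.81) = 87.77 m.
Total head at OW-10: h = z + ψ = 441.18 + 87.77 = 528.95 m.
Head difference: h(OW-9) − h(OW-10) = 535.52 − 528.95 = 6.57 m.
Hydraulic gradient: i = |Δh| / L = 6.57 / 1815 = 0.00362.
Flow is from higher to lower head: from OW-9 toward OW-10, i.e. toward the south-west.

i ≈ 0.00362; groundwater flows toward the south-west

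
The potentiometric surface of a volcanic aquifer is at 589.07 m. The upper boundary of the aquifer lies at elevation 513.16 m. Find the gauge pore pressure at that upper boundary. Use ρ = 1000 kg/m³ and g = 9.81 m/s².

P ≈ 745 kPa

Pressure head at the aquifer top: ψ = h − z = 589.07 − 513.16 = 75.91 m.
P = ρgψ = 1000 × 9.81 × 75.91 = 744677 Pa ≈ 745 kPa.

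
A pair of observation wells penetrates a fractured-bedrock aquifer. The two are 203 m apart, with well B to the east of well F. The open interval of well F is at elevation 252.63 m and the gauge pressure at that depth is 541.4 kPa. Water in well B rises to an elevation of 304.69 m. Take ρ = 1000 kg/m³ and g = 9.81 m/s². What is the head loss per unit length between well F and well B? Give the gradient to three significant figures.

i ≈ 0.0154 m/m

Pressure head at well F: ψ = P/(ρg) = 541.4×1000 / (1000 × 9.81) = 55.19 m.
Total head at well F: h = z + ψ = 252.63 + 55.19 = 307.82 m.
Total head at well B: h = 304.69 m (water level in the piezometer is the total head).
Head difference: h(well F) − h(well B) = 307.82 − 304.69 = 3.13 m.
Hydraulic gradient: i = |Δh| / L = 3.13 / 203 = 0.0154.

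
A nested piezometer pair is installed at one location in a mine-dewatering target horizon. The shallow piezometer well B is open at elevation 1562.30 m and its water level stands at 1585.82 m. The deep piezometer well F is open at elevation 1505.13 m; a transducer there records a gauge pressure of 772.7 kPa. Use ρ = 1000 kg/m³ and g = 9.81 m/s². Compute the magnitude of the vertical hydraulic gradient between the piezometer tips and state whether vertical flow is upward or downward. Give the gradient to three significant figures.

Total head at well B: h = 1585.82 m (water level in the standpipe).
Pressure head at well F: ψ = P/(ρg) = 772.7×1000 / (1000 × 9.81) = 78.77 m.
Total head at well F: h = z + ψ = 1505.13 + 78.77 = 1583.90 m.
Δh = h(well B) − h(well F) = 1585.82 − 1583.90 = 1.92 m.
Vertical separation Δz = 1562.30 − 1505.13 = 57.17 m.
|i_v| = |Δh| / Δz = 1.92 / 57.17 = 0.0336.
Head is higher in the shallow piezometer, so vertical flow is downward (recharge condition).

|i_v| ≈ 0.0336; vertical flow is downward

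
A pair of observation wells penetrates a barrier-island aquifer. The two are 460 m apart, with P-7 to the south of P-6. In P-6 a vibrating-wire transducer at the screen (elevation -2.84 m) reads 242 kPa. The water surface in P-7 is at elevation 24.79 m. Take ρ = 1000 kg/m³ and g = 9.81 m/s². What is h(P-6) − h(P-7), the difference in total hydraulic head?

Δh ≈ -2.96 m

Pressure head at P-6: ψ = P/(ρg) = 242×1000 / (1000 × 9.81) = 24.67 m.
Total head at P-6: h = z + ψ = -2.84 + 24.67 = 21.83 m.
Total head at P-7: h = 24.79 m (water level in the piezometer is the total head).
Head difference: h(P-6) − h(P-7) = 21.83 − 24.79 = -2.96 m.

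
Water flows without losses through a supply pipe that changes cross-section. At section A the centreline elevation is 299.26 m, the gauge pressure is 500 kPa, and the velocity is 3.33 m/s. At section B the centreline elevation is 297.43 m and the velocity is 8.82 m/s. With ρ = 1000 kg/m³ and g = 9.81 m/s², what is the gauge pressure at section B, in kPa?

Pressure head at A: ψ₁ = P₁/(ρg) = 500×1000 / (1000 × 9.81) = 50.97 m.
Velocity heads: v₁²/2g = 3.33²/19.62 = 0.565 m; v₂²/2g = 8.82²/19.62 = 3.965 m.
Total head H = z₁ + ψ₁ + v₁²/2g = 299.26 + 50.97 + 0.565 = 350.80 m.
ψ₂ = H − z₂ − v₂²/2g = 350.80 − 297.43 − 3.965 = 49.41 m.
P₂ = ρgψ₂ = 1000 × 9.81 × 49.41 ≈ 485 kPa.

P₂ ≈ 485 kPa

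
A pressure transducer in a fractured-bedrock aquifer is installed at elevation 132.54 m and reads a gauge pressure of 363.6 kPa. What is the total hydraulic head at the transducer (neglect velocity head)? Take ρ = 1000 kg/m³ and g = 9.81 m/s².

h ≈ 169.60 m

ψ = P/(ρg) = 363.6×1000 / (1000 × 9.81) = 37.06 m.
h = z + ψ = 132.54 + 37.06 = 169.60 m.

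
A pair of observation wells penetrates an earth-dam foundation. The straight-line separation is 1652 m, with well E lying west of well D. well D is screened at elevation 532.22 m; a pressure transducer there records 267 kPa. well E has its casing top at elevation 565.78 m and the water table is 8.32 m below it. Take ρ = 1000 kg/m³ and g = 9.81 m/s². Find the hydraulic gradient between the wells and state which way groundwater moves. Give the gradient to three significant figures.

Pressure head at well D: ψ = P/(ρg) = 267×1000 / (1000 × 9.81) = 27.22 m.
Total head at well D: h = z + ψ = 532.22 + 27.22 = 559.44 m.
Total head at well E: h = 565.78 − 8.32 = 557.46 m.
Head difference: h(well D) − h(well E) = 559.44 − 557.46 = 1.98 m.
Hydraulic gradient: i = |Δh| / L = 1.98 / 1652 = 0.00120.
Flow is from higher to lower head: from well D toward well E, i.e. toward the west.

i ≈ 0.00120; groundwater flows toward the west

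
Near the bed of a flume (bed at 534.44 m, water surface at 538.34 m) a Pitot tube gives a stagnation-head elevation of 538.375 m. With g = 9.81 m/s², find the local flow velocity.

v ≈ 0.829 m/s

Near the bed, under hydrostatic conditions, the piezometric head (z + ψ) equals the free-surface elevation, 538.34 m.
Velocity head = total − piezometric = 538.375 − 538.34 = 0.035 m.
v = √(2g·h_v) = √(2 × 9.81 × 0.035) = 0.829 m/s.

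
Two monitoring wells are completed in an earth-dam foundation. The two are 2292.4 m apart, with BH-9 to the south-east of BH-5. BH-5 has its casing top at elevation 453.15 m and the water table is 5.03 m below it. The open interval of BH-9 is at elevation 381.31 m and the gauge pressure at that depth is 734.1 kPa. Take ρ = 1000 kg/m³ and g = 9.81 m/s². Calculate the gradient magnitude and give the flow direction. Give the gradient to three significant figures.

i ≈ 0.00350; groundwater flows toward the north-west

Total head at BH-5: h = 453.15 − 5.03 = 448.12 m.
Pressure head at BH-9: ψ = P/(ρg) = 734.1×1000 / (1000 × 9.81) = 74.83 m.
Total head at BH-9: h = z + ψ = 381.31 + 74.83 = 456.14 m.
Head difference: h(BH-5) − h(BH-9) = 448.12 − 456.14 = -8.02 m.
Hydraulic gradient: i = |Δh| / L = 8.02 / 2292.4 = 0.00350.
Flow is from higher to lower head: from BH-9 toward BH-5, i.e. toward the north-west.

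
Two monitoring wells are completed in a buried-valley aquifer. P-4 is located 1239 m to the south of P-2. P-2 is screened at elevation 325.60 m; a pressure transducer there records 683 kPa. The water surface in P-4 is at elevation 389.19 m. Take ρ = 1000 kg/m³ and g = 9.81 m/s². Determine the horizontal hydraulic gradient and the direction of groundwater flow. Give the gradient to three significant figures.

i ≈ 0.00487; groundwater flows toward the south

Pressure head at P-2: ψ = P/(ρg) = 683×1000 / (1000 × 9.81) = 69.62 m.
Total head at P-2: h = z + ψ = 325.60 + 69.62 = 395.22 m.
Total head at P-4: h = 389.19 m (water level in the piezometer is the total head).
Head difference: h(P-2) − h(P-4) = 395.22 − 389.19 = 6.03 m.
Hydraulic gradient: i = |Δh| / L = 6.03 / 1239 = 0.00487.
Flow is from higher to lower head: from P-2 toward P-4, i.e. toward the south.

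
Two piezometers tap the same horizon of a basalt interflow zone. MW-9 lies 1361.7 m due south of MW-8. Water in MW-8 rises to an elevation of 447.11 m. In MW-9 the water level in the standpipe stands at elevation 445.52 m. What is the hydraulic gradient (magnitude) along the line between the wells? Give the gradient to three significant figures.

Total head at MW-8: h = 447.11 m (water level in the piezometer is the total head).
Total head at MW-9: h = 445.52 m (water level in the piezometer is the total head).
Head difference: h(MW-8) − h(MW-9) = 447.11 − 445.52 = 1.59 m.
Hydraulic gradient: i = |Δh| / L = 1.59 / 1361.7 = 0.00117.

i ≈ 0.00117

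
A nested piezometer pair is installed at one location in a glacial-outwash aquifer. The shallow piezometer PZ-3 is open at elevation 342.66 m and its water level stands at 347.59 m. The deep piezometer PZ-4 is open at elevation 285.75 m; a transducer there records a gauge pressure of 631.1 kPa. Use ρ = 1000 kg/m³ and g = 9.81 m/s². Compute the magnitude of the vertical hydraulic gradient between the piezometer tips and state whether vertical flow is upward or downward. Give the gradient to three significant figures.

|i_v| ≈ 0.0438; vertical flow is upward

Total head at PZ-3: h = 347.59 m (water level in the standpipe).
Pressure head at PZ-4: ψ = P/(ρg) = 631.1×1000 / (1000 × 9.81) = 64.33 m.
Total head at PZ-4: h = z + ψ = 285.75 + 64.33 = 350.08 m.
Δh = h(PZ-3) − h(PZ-4) = 347.59 − 350.08 = -2.49 m.
Vertical separation Δz = 342.66 − 285.75 = 56.91 m.
|i_v| = |Δh| / Δz = 2.49 / 56.91 = 0.0438.
Head is higher in the deep piezometer, so vertical flow is upward (discharge condition).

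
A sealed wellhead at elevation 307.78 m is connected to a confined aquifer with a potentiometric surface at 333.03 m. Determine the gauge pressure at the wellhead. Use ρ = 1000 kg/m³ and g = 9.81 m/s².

P ≈ 248 kPa

Head above the cap: Δh = 333.03 − 307.78 = 25.25 m.
P = ρgΔh = 1000 × 9.81 × 25.25 = 247702 Pa ≈ 248 kPa.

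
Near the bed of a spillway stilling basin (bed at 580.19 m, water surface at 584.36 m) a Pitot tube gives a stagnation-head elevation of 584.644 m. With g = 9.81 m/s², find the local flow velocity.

Near the bed, under hydrostatic conditions, the piezometric head (z + ψ) equals the free-surface elevation, 584.36 m.
Velocity head = total − piezometric = 584.644 − 584.36 = 0.284 m.
v = √(2g·h_v) = √(2 × 9.81 × 0.284) = 2.36 m/s.

v ≈ 2.36 m/s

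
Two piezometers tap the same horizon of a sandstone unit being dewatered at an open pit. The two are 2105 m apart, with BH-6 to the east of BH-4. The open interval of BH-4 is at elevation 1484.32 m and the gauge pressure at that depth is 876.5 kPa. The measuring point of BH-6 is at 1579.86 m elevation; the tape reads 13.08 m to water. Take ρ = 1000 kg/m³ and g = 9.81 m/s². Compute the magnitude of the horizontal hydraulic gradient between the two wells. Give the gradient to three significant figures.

Pressure head at BH-4: ψ = P/(ρg) = 876.5×1000 / (1000 × 9.81) = 89.35 m.
Total head at BH-4: h = z + ψ = 1484.32 + 89.35 = 1573.67 m.
Total head at BH-6: h = 1579.86 − 13.08 = 1566.78 m.
Head difference: h(BH-4) − h(BH-6) = 1573.67 − 1566.78 = 6.89 m.
Hydraulic gradient: i = |Δh| / L = 6.89 / 2105 = 0.00327.

i ≈ 0.00327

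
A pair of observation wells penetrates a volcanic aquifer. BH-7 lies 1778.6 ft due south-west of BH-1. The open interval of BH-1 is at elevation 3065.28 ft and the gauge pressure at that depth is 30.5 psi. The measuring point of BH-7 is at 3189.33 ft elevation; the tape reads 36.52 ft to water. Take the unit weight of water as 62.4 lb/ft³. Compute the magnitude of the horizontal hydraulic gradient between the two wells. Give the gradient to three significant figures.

Pressure head at BH-1: ψ = 144·P/γ = 144 × 30.5 / 62.4 = 70.38 ft.
Total head at BH-1: h = z + ψ = 3065.28 + 70.38 = 3135.66 ft.
Total head at BH-7: h = 3189.33 − 36.52 = 3152.81 ft.
Head difference: h(BH-1) − h(BH-7) = 3135.66 − 3152.81 = -17.15 ft.
Hydraulic gradient: i = |Δh| / L = 17.15 / 1778.6 = 0.00964.

i ≈ 0.00964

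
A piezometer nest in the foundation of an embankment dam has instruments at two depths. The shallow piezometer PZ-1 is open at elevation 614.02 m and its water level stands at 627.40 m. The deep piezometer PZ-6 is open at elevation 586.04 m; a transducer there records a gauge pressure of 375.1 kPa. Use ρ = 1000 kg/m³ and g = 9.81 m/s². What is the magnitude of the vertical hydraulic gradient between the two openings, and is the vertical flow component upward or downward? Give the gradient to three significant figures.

|i_v| ≈ 0.112; vertical flow is downward

Total head at PZ-1: h = 627.40 m (water level in the standpipe).
Pressure head at PZ-6: ψ = P/(ρg) = 375.1×1000 / (1000 × 9.81) = 38.24 m.
Total head at PZ-6: h = z + ψ = 586.04 + 38.24 = 624.28 m.
Δh = h(PZ-1) − h(PZ-6) = 627.40 − 624.28 = 3.12 m.
Vertical separation Δz = 614.02 − 586.04 = 27.98 m.
|i_v| = |Δh| / Δz = 3.12 / 27.98 = 0.112.
Head is higher in the shallow piezometer, so vertical flow is downward (recharge condition).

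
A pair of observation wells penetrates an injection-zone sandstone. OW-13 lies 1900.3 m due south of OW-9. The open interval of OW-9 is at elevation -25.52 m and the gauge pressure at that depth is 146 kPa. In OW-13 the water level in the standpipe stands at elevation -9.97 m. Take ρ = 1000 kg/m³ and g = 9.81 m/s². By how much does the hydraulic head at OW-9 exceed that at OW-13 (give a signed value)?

Δh ≈ -0.67 m

Pressure head at OW-9: ψ = P/(ρg) = 146×1000 / (1000 × 9.81) = 14.88 m.
Total head at OW-9: h = z + ψ = -25.52 + 14.88 = -10.64 m.
Total head at OW-13: h = -9.97 m (water level in the piezometer is the total head).
Head difference: h(OW-9) − h(OW-13) = -10.64 − (-9.97) = -0.67 m.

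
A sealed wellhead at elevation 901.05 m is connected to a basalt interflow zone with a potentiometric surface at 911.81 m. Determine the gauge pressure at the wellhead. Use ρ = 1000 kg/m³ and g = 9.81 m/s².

Head above the cap: Δh = 911.81 − 901.05 = 10.76 m.
P = ρgΔh = 1000 × 9.81 × 10.76 = 105556 Pa ≈ 106 kPa.

P ≈ 106 kPa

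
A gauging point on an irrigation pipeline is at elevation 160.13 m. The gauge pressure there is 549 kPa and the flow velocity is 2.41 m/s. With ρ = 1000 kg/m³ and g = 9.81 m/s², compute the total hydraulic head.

Pressure head ψ = P/(ρg) = 549×1000 / (1000 × 9.81) = 55.96 m.
Velocity head = v²/(2g) = 2.41² / (2 × 9.81) = 0.296 m.
h = z + ψ + v²/(2g) = 160.13 + 55.96 + 0.296 = 216.39 m.

h ≈ 216.39 m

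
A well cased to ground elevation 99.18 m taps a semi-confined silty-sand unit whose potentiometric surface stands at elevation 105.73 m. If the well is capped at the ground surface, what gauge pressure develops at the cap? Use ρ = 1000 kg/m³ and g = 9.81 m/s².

Head above the cap: Δh = 105.73 − 99.18 = 6.55 m.
P = ρgΔh = 1000 × 9.81 × 6.55 = 64256 Pa ≈ 64.3 kPa.

P ≈ 64.3 kPa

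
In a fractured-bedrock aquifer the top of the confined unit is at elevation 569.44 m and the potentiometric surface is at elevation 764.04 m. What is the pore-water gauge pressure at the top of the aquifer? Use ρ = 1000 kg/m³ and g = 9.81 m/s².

P ≈ 1910 kPa

Pressure head at the aquifer top: ψ = h − z = 764.04 − 569.44 = 194.60 m.
P = ρgψ = 1000 × 9.81 × 194.60 = 1909026 Pa ≈ 1910 kPa.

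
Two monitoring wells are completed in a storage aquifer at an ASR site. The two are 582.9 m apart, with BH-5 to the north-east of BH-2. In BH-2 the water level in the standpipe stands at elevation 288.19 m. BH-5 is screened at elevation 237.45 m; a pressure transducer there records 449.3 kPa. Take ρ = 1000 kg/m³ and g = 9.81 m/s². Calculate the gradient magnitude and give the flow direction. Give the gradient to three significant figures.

Total head at BH-2: h = 288.19 m (water level in the piezometer is the total head).
Pressure head at BH-5: ψ = P/(ρg) = 449.3×1000 / (1000 × 9.81) = 45.80 m.
Total head at BH-5: h = z + ψ = 237.45 + 45.80 = 283.25 m.
Head difference: h(BH-2) − h(BH-5) = 288.19 − 283.25 = 4.94 m.
Hydraulic gradient: i = |Δh| / L = 4.94 / 582.9 = 0.00847.
Flow is from higher to lower head: from BH-2 toward BH-5, i.e. toward the north-east.

i ≈ 0.00847; groundwater flows toward the north-east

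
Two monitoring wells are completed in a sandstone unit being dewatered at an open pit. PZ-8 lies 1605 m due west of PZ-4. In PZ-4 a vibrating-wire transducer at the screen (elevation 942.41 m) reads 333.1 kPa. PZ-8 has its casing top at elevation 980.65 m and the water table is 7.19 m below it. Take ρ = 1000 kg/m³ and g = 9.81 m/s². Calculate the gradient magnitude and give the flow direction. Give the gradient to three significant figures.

Pressure head at PZ-4: ψ = P/(ρg) = 333.1×1000 / (1000 × 9.81) = 33.96 m.
Total head at PZ-4: h = z + ψ = 942.41 + 33.96 = 976.37 m.
Total head at PZ-8: h = 980.65 − 7.19 = 973.46 m.
Head difference: h(PZ-4) − h(PZ-8) = 976.37 − 973.46 = 2.91 m.
Hydraulic gradient: i = |Δh| / L = 2.91 / 1605 = 0.00181.
Flow is from higher to lower head: from PZ-4 toward PZ-8, i.e. toward the west.

i ≈ 0.00181; groundwater flows toward the west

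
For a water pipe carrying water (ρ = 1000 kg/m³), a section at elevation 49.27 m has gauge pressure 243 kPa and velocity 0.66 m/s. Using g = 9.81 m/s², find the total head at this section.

h ≈ 74.06 m

Pressure head ψ = P/(ρg) = 243×1000 / (1000 × 9.81) = 24.77 m.
Velocity head = v²/(2g) = 0.66² / (2 × 9.81) = 0.022 m.
h = z + ψ + v²/(2g) = 49.27 + 24.77 + 0.022 = 74.06 m.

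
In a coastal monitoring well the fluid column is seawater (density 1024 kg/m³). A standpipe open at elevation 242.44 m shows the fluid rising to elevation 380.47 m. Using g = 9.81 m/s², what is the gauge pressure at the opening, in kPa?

P ≈ 1390 kPa

Pressure head ψ = h − z = 380.47 − 242.44 = 138.03 m.
P = ρgψ = 1024 × 9.81 × 138.03 = 1386572 Pa ≈ 1390 kPa.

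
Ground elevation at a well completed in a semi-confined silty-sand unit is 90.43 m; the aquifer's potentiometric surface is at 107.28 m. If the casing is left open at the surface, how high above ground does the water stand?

≈ 16.85 m above ground

Water rises to the potentiometric surface, so the rise above ground = 107.28 − 90.43 = 16.85 m.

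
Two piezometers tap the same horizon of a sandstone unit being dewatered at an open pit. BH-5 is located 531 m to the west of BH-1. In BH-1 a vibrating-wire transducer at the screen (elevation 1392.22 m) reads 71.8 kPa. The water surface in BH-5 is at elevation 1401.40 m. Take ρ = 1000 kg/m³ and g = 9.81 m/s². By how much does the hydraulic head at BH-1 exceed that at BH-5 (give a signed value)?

Pressure head at BH-1: ψ = P/(ρg) = 71.8×1000 / (1000 × 9.81) = 7.32 m.
Total head at BH-1: h = z + ψ = 1392.22 + 7.32 = 1399.54 m.
Total head at BH-5: h = 1401.40 m (water level in the piezometer is the total head).
Head difference: h(BH-1) − h(BH-5) = 1399.54 − 1401.40 = -1.86 m.

Δh ≈ -1.86 m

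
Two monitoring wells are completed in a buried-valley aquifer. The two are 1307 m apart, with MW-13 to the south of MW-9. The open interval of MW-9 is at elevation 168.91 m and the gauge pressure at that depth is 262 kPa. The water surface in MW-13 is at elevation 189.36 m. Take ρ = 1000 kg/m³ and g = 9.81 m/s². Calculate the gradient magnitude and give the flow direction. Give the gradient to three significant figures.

i ≈ 0.00479; groundwater flows toward the south

Pressure head at MW-9: ψ = P/(ρg) = 262×1000 / (1000 × 9.81) = 26.71 m.
Total head at MW-9: h = z + ψ = 168.91 + 26.71 = 195.62 m.
Total head at MW-13: h = 189.36 m (water level in the piezometer is the total head).
Head difference: h(MW-9) − h(MW-13) = 195.62 − 189.36 = 6.26 m.
Hydraulic gradient: i = |Δh| / L = 6.26 / 1307 = 0.00479.
Flow is from higher to lower head: from MW-9 toward MW-13, i.e. toward the south.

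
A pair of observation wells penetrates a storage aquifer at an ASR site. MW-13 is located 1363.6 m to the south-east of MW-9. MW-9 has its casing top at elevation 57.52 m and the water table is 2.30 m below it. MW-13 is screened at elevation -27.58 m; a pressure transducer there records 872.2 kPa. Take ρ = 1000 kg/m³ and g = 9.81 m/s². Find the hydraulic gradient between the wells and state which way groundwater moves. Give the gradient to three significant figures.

Total head at MW-9: h = 57.52 − 2.30 = 55.22 m.
Pressure head at MW-13: ψ = P/(ρg) = 872.2×1000 / (1000 × 9.81) = 88.91 m.
Total head at MW-13: h = z + ψ = -27.58 + 88.91 = 61.33 m.
Head difference: h(MW-9) − h(MW-13) = 55.22 − 61.33 = -6.11 m.
Hydraulic gradient: i = |Δh| / L = 6.11 / 1363.6 = 0.00448.
Flow is from higher to lower head: from MW-13 toward MW-9, i.e. toward the north-west.

i ≈ 0.00448; groundwater flows toward the north-west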